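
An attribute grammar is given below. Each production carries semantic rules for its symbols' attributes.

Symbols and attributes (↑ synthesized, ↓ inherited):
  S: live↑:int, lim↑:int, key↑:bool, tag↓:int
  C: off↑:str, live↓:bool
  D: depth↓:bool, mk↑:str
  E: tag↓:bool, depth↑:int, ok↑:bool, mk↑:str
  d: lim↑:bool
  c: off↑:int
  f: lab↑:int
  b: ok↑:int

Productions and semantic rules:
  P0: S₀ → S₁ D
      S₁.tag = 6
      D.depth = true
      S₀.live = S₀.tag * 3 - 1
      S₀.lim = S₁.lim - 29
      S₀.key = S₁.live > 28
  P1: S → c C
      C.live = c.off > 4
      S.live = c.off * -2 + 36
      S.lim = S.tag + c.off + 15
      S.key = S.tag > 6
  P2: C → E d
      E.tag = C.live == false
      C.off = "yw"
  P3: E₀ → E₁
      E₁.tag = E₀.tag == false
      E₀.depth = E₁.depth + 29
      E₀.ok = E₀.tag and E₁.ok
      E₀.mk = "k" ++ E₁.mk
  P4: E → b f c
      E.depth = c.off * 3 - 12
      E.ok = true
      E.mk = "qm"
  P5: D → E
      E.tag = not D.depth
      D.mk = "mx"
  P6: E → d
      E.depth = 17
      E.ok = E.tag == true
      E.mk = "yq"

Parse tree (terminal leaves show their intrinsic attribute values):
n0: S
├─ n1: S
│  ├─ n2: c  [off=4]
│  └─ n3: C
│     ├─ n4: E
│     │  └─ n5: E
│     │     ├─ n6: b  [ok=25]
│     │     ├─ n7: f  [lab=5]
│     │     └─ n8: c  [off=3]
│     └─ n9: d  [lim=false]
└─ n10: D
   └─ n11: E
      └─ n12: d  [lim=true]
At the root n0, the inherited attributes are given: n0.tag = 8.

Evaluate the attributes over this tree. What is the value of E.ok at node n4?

true

1. n0.tag = 8  [given at root]
2. n1.tag = 6  [6]
3. n2.off = 4  [terminal]
4. n3.live = false  [c.off > 4]
5. n4.tag = true  [C.live == false]
6. n5.tag = false  [E₀.tag == false]
7. n6.ok = 25  [terminal]
8. n7.lab = 5  [terminal]
9. n8.off = 3  [terminal]
10. n5.depth = -3  [c.off * 3 - 12]
11. n5.ok = true  [true]
12. n5.mk = "qm"  ["qm"]
13. n4.depth = 26  [E₁.depth + 29]
14. n4.ok = true  [E₀.tag and E₁.ok]
15. n4.mk = "kqm"  ["k" ++ E₁.mk]
16. n9.lim = false  [terminal]
17. n3.off = "yw"  ["yw"]
18. n1.live = 28  [c.off * -2 + 36]
19. n1.lim = 25  [S.tag + c.off + 15]
20. n1.key = false  [S.tag > 6]
21. n10.depth = true  [true]
22. n11.tag = false  [not D.depth]
23. n12.lim = true  [terminal]
24. n11.depth = 17  [17]
25. n11.ok = false  [E.tag == true]
26. n11.mk = "yq"  ["yq"]
27. n10.mk = "mx"  ["mx"]
28. n0.live = 23  [S₀.tag * 3 - 1]
29. n0.lim = -4  [S₁.lim - 29]
30. n0.key = false  [S₁.live > 28]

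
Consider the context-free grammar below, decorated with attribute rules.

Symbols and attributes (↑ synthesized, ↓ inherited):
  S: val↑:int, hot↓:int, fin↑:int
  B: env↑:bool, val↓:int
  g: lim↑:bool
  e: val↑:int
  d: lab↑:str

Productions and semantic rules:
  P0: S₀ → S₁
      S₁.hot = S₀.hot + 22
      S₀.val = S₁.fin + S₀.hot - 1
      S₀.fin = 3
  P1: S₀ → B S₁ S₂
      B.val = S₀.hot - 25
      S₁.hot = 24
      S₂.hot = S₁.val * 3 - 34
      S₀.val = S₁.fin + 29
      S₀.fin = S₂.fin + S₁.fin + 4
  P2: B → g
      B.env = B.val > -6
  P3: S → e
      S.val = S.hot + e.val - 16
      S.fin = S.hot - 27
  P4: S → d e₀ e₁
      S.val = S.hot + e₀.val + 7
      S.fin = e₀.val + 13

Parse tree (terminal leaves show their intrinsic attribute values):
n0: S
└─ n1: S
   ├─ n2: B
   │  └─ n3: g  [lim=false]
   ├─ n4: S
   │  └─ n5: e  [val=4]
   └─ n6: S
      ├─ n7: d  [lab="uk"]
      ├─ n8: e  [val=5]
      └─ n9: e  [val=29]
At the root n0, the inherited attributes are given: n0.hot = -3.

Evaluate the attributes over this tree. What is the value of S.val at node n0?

1. n0.hot = -3  [given at root]
2. n1.hot = 19  [S₀.hot + 22]
3. n2.val = -6  [S₀.hot - 25]
4. n3.lim = false  [terminal]
5. n2.env = false  [B.val > -6]
6. n4.hot = 24  [24]
7. n5.val = 4  [terminal]
8. n4.val = 12  [S.hot + e.val - 16]
9. n4.fin = -3  [S.hot - 27]
10. n6.hot = 2  [S₁.val * 3 - 34]
11. n7.lab = "uk"  [terminal]
12. n8.val = 5  [terminal]
13. n9.val = 29  [terminal]
14. n6.val = 14  [S.hot + e₀.val + 7]
15. n6.fin = 18  [e₀.val + 13]
16. n1.val = 26  [S₁.fin + 29]
17. n1.fin = 19  [S₂.fin + S₁.fin + 4]
18. n0.val = 15  [S₁.fin + S₀.hot - 1]
19. n0.fin = 3  [3]

15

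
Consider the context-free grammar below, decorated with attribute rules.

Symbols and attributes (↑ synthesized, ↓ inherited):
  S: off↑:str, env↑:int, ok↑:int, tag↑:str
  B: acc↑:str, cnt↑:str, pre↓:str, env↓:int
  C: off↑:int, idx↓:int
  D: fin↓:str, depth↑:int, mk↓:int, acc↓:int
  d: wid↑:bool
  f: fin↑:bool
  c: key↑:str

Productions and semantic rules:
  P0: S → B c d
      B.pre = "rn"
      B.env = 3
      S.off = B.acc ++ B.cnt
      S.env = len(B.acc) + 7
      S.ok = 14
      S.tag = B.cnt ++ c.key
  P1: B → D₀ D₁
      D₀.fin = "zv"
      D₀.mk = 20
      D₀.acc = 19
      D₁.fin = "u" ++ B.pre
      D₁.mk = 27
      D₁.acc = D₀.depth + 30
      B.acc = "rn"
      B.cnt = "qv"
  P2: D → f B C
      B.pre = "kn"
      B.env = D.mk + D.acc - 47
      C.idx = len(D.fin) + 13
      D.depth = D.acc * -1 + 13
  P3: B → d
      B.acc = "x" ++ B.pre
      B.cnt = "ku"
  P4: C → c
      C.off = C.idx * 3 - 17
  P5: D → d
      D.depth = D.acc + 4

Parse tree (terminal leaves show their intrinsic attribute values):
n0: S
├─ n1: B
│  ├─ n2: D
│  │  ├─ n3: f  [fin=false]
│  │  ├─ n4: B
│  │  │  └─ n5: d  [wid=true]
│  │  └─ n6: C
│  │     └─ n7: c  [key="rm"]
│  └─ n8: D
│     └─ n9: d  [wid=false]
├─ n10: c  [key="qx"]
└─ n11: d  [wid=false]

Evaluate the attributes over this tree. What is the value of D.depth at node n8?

28

1. n1.pre = "rn"  ["rn"]
2. n1.env = 3  [3]
3. n2.fin = "zv"  ["zv"]
4. n2.mk = 20  [20]
5. n2.acc = 19  [19]
6. n3.fin = false  [terminal]
7. n4.pre = "kn"  ["kn"]
8. n4.env = -8  [D.mk + D.acc - 47]
9. n5.wid = true  [terminal]
10. n4.acc = "xkn"  ["x" ++ B.pre]
11. n4.cnt = "ku"  ["ku"]
12. n6.idx = 15  [len(D.fin) + 13]
13. n7.key = "rm"  [terminal]
14. n6.off = 28  [C.idx * 3 - 17]
15. n2.depth = -6  [D.acc * -1 + 13]
16. n8.fin = "urn"  ["u" ++ B.pre]
17. n8.mk = 27  [27]
18. n8.acc = 24  [D₀.depth + 30]
19. n9.wid = false  [terminal]
20. n8.depth = 28  [D.acc + 4]
21. n1.acc = "rn"  ["rn"]
22. n1.cnt = "qv"  ["qv"]
23. n10.key = "qx"  [terminal]
24. n11.wid = false  [terminal]
25. n0.off = "rnqv"  [B.acc ++ B.cnt]
26. n0.env = 9  [len(B.acc) + 7]
27. n0.ok = 14  [14]
28. n0.tag = "qvqx"  [B.cnt ++ c.key]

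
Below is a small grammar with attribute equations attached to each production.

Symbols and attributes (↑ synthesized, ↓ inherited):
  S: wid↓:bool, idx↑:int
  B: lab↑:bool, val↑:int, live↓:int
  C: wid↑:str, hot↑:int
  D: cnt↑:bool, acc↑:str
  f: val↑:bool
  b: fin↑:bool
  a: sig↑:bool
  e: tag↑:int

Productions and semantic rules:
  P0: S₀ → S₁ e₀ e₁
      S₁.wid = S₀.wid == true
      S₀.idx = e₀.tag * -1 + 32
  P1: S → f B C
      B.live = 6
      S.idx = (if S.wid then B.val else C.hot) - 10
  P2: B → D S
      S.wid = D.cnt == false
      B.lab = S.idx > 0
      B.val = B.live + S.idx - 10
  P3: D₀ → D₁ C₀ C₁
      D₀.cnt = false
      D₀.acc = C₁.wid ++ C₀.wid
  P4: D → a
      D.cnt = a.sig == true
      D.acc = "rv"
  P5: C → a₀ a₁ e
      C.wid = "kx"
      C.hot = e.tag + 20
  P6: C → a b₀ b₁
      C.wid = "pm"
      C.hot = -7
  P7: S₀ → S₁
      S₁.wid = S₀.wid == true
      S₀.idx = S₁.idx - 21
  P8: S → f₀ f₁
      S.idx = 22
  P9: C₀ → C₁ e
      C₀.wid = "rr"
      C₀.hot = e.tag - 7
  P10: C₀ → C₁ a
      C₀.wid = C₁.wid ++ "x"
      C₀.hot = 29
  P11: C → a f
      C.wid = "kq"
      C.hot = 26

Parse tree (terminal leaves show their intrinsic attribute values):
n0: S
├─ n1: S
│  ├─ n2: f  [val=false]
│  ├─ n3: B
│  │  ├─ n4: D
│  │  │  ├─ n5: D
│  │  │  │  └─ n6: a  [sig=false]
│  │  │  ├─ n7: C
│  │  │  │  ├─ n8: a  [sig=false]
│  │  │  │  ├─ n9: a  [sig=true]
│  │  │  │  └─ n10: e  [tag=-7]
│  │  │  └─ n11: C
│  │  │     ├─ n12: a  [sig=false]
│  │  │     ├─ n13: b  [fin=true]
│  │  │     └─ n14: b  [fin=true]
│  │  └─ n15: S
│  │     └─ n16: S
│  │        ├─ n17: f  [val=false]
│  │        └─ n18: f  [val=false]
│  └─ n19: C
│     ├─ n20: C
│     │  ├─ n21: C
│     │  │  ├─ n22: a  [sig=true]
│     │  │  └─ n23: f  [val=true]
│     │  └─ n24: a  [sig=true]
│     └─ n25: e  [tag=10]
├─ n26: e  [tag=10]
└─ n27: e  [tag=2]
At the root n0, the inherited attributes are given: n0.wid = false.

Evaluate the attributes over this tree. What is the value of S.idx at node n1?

1. n0.wid = false  [given at root]
2. n1.wid = false  [S₀.wid == true]
3. n2.val = false  [terminal]
4. n3.live = 6  [6]
5. n6.sig = false  [terminal]
6. n5.cnt = false  [a.sig == true]
7. n5.acc = "rv"  ["rv"]
8. n8.sig = false  [terminal]
9. n9.sig = true  [terminal]
10. n10.tag = -7  [terminal]
11. n7.wid = "kx"  ["kx"]
12. n7.hot = 13  [e.tag + 20]
13. n12.sig = false  [terminal]
14. n13.fin = true  [terminal]
15. n14.fin = true  [terminal]
16. n11.wid = "pm"  ["pm"]
17. n11.hot = -7  [-7]
18. n4.cnt = false  [false]
19. n4.acc = "pmkx"  [C₁.wid ++ C₀.wid]
20. n15.wid = true  [D.cnt == false]
21. n16.wid = true  [S₀.wid == true]
22. n17.val = false  [terminal]
23. n18.val = false  [terminal]
24. n16.idx = 22  [22]
25. n15.idx = 1  [S₁.idx - 21]
26. n3.lab = true  [S.idx > 0]
27. n3.val = -3  [B.live + S.idx - 10]
28. n22.sig = true  [terminal]
29. n23.val = true  [terminal]
30. n21.wid = "kq"  ["kq"]
31. n21.hot = 26  [26]
32. n24.sig = true  [terminal]
33. n20.wid = "kqx"  [C₁.wid ++ "x"]
34. n20.hot = 29  [29]
35. n25.tag = 10  [terminal]
36. n19.wid = "rr"  ["rr"]
37. n19.hot = 3  [e.tag - 7]
38. n1.idx = -7  [(if S.wid then B.val else C.hot) - 10]
39. n26.tag = 10  [terminal]
40. n27.tag = 2  [terminal]
41. n0.idx = 22  [e₀.tag * -1 + 32]

-7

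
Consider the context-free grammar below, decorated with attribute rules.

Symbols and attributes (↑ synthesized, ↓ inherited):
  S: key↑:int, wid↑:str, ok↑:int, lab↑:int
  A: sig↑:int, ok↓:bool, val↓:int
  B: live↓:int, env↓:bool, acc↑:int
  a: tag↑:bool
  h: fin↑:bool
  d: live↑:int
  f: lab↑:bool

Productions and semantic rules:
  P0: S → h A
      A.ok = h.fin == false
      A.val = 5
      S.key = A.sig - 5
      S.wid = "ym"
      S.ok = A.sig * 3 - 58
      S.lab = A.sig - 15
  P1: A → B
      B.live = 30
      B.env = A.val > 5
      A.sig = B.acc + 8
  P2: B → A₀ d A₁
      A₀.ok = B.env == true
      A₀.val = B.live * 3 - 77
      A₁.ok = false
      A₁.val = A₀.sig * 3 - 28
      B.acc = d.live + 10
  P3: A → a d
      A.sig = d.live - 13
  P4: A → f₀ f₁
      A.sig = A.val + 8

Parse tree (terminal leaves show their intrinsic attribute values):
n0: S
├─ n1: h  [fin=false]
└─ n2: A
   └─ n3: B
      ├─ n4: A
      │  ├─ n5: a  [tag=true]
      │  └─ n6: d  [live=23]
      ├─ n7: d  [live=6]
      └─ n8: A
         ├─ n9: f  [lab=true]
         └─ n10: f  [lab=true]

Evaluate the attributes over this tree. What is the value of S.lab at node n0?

9

1. n1.fin = false  [terminal]
2. n2.ok = true  [h.fin == false]
3. n2.val = 5  [5]
4. n3.live = 30  [30]
5. n3.env = false  [A.val > 5]
6. n4.ok = false  [B.env == true]
7. n4.val = 13  [B.live * 3 - 77]
8. n5.tag = true  [terminal]
9. n6.live = 23  [terminal]
10. n4.sig = 10  [d.live - 13]
11. n7.live = 6  [terminal]
12. n8.ok = false  [false]
13. n8.val = 2  [A₀.sig * 3 - 28]
14. n9.lab = true  [terminal]
15. n10.lab = true  [terminal]
16. n8.sig = 10  [A.val + 8]
17. n3.acc = 16  [d.live + 10]
18. n2.sig = 24  [B.acc + 8]
19. n0.key = 19  [A.sig - 5]
20. n0.wid = "ym"  ["ym"]
21. n0.ok = 14  [A.sig * 3 - 58]
22. n0.lab = 9  [A.sig - 15]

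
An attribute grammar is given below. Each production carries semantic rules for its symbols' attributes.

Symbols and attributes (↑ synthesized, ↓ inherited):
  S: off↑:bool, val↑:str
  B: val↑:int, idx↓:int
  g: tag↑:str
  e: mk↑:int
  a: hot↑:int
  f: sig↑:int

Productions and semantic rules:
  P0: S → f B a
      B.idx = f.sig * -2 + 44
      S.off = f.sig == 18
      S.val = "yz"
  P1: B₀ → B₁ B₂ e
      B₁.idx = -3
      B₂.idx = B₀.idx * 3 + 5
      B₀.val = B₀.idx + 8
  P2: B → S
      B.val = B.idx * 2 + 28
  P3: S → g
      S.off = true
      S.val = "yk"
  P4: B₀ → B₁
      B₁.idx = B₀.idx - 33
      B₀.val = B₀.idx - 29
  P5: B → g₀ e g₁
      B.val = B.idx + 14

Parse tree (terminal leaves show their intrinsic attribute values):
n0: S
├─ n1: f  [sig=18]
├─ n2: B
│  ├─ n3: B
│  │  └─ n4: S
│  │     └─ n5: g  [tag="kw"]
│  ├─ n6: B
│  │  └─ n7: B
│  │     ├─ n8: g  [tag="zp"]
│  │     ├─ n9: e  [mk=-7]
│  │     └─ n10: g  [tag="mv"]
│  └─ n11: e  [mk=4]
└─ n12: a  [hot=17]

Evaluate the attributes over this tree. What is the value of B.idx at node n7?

-4

1. n1.sig = 18  [terminal]
2. n2.idx = 8  [f.sig * -2 + 44]
3. n3.idx = -3  [-3]
4. n5.tag = "kw"  [terminal]
5. n4.off = true  [true]
6. n4.val = "yk"  ["yk"]
7. n3.val = 22  [B.idx * 2 + 28]
8. n6.idx = 29  [B₀.idx * 3 + 5]
9. n7.idx = -4  [B₀.idx - 33]
10. n8.tag = "zp"  [terminal]
11. n9.mk = -7  [terminal]
12. n10.tag = "mv"  [terminal]
13. n7.val = 10  [B.idx + 14]
14. n6.val = 0  [B₀.idx - 29]
15. n11.mk = 4  [terminal]
16. n2.val = 16  [B₀.idx + 8]
17. n12.hot = 17  [terminal]
18. n0.off = true  [f.sig == 18]
19. n0.val = "yz"  ["yz"]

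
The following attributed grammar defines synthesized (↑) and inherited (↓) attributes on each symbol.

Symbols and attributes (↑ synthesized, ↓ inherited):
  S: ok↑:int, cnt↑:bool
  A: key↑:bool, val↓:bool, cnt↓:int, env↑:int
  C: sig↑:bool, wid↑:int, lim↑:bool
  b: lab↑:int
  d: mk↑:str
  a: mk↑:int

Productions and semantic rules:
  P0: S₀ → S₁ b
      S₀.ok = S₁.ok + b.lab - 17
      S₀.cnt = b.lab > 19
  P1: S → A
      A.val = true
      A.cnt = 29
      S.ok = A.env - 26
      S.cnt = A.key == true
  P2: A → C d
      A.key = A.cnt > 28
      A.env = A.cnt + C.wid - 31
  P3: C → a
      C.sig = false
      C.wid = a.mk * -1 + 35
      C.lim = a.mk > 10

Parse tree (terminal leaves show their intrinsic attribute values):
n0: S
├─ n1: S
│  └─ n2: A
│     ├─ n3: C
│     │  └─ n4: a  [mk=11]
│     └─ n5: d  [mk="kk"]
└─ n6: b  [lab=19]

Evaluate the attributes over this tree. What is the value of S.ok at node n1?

1. n2.val = true  [true]
2. n2.cnt = 29  [29]
3. n4.mk = 11  [terminal]
4. n3.sig = false  [false]
5. n3.wid = 24  [a.mk * -1 + 35]
6. n3.lim = true  [a.mk > 10]
7. n5.mk = "kk"  [terminal]
8. n2.key = true  [A.cnt > 28]
9. n2.env = 22  [A.cnt + C.wid - 31]
10. n1.ok = -4  [A.env - 26]
11. n1.cnt = true  [A.key == true]
12. n6.lab = 19  [terminal]
13. n0.ok = -2  [S₁.ok + b.lab - 17]
14. n0.cnt = false  [b.lab > 19]

-4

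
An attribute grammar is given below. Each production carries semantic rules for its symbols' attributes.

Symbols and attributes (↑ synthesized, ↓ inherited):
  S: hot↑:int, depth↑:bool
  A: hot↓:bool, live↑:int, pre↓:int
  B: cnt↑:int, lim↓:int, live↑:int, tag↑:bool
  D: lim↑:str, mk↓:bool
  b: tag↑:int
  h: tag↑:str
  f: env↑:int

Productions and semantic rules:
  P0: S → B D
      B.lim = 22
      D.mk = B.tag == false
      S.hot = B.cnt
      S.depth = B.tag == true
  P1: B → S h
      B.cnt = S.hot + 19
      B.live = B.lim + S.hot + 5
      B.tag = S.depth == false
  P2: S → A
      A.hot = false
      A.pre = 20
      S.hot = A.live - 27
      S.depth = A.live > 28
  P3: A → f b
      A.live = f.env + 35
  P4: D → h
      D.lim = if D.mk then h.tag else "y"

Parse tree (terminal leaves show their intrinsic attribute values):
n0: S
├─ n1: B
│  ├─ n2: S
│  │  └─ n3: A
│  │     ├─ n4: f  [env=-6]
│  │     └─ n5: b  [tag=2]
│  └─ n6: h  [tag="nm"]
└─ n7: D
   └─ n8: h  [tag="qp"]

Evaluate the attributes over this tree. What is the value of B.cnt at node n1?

1. n1.lim = 22  [22]
2. n3.hot = false  [false]
3. n3.pre = 20  [20]
4. n4.env = -6  [terminal]
5. n5.tag = 2  [terminal]
6. n3.live = 29  [f.env + 35]
7. n2.hot = 2  [A.live - 27]
8. n2.depth = true  [A.live > 28]
9. n6.tag = "nm"  [terminal]
10. n1.cnt = 21  [S.hot + 19]
11. n1.live = 29  [B.lim + S.hot + 5]
12. n1.tag = false  [S.depth == false]
13. n7.mk = true  [B.tag == false]
14. n8.tag = "qp"  [terminal]
15. n7.lim = "qp"  [if D.mk then h.tag else "y"]
16. n0.hot = 21  [B.cnt]
17. n0.depth = false  [B.tag == true]

21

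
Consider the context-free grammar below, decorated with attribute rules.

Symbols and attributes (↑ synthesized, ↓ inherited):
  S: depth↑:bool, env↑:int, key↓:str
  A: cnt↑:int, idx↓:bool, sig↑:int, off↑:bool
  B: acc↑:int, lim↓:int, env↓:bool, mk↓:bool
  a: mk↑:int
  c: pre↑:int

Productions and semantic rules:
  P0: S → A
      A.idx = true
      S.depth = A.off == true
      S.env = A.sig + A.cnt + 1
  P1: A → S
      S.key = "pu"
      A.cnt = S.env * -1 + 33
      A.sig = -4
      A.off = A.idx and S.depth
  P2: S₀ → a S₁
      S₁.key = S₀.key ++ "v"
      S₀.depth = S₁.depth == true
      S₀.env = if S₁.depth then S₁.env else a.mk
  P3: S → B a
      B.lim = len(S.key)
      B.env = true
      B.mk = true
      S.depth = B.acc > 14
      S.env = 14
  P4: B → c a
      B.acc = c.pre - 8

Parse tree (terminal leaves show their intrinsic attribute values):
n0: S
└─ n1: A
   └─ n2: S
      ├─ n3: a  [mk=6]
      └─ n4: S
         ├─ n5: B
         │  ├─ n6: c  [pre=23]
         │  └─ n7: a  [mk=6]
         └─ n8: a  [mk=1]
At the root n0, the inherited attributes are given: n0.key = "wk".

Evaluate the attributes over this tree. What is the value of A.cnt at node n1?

1. n0.key = "wk"  [given at root]
2. n1.idx = true  [true]
3. n2.key = "pu"  ["pu"]
4. n3.mk = 6  [terminal]
5. n4.key = "puv"  [S₀.key ++ "v"]
6. n5.lim = 3  [len(S.key)]
7. n5.env = true  [true]
8. n5.mk = true  [true]
9. n6.pre = 23  [terminal]
10. n7.mk = 6  [terminal]
11. n5.acc = 15  [c.pre - 8]
12. n8.mk = 1  [terminal]
13. n4.depth = true  [B.acc > 14]
14. n4.env = 14  [14]
15. n2.depth = true  [S₁.depth == true]
16. n2.env = 14  [if S₁.depth then S₁.env else a.mk]
17. n1.cnt = 19  [S.env * -1 + 33]
18. n1.sig = -4  [-4]
19. n1.off = true  [A.idx and S.depth]
20. n0.depth = true  [A.off == true]
21. n0.env = 16  [A.sig + A.cnt + 1]

19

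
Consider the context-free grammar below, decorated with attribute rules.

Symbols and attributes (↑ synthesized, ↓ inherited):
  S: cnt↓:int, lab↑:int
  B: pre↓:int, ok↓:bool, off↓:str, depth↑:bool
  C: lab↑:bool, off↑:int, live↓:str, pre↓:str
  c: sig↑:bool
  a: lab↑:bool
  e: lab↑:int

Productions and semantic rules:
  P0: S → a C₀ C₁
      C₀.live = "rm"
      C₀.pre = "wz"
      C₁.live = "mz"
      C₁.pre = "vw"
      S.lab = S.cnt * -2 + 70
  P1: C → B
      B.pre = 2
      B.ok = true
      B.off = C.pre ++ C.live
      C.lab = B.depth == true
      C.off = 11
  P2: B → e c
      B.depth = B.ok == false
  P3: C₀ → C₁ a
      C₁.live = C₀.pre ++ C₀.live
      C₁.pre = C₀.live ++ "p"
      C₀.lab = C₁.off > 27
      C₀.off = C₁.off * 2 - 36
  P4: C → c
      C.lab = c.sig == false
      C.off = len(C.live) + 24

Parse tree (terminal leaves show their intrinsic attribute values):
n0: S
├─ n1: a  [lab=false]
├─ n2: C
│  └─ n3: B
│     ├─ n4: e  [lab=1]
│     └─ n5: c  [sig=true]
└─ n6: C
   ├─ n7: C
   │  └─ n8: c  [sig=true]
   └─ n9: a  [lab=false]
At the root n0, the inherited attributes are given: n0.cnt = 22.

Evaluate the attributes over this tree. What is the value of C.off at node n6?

1. n0.cnt = 22  [given at root]
2. n1.lab = false  [terminal]
3. n2.live = "rm"  ["rm"]
4. n2.pre = "wz"  ["wz"]
5. n3.pre = 2  [2]
6. n3.ok = true  [true]
7. n3.off = "wzrm"  [C.pre ++ C.live]
8. n4.lab = 1  [terminal]
9. n5.sig = true  [terminal]
10. n3.depth = false  [B.ok == false]
11. n2.lab = false  [B.depth == true]
12. n2.off = 11  [11]
13. n6.live = "mz"  ["mz"]
14. n6.pre = "vw"  ["vw"]
15. n7.live = "vwmz"  [C₀.pre ++ C₀.live]
16. n7.pre = "mzp"  [C₀.live ++ "p"]
17. n8.sig = true  [terminal]
18. n7.lab = false  [c.sig == false]
19. n7.off = 28  [len(C.live) + 24]
20. n9.lab = false  [terminal]
21. n6.lab = true  [C₁.off > 27]
22. n6.off = 20  [C₁.off * 2 - 36]
23. n0.lab = 26  [S.cnt * -2 + 70]

20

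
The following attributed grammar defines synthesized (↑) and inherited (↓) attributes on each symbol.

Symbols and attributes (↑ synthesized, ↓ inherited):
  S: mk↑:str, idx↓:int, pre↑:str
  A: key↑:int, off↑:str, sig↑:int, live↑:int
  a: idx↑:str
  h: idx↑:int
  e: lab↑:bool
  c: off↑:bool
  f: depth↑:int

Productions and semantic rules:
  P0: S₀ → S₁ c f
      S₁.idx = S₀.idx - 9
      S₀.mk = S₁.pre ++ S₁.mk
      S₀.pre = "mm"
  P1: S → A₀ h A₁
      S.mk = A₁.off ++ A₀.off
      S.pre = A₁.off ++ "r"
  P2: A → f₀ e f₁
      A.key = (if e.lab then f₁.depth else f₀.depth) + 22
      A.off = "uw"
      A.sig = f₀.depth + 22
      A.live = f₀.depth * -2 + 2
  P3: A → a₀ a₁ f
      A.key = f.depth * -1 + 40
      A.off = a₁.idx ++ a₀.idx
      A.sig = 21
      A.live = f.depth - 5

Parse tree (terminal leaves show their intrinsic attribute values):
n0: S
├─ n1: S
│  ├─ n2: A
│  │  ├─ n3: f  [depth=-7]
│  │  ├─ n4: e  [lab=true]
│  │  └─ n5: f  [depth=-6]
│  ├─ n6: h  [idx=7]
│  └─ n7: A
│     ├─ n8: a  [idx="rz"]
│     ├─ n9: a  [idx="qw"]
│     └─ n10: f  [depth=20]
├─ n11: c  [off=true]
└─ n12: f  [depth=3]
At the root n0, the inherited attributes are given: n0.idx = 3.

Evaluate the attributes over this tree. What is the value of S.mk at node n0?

"qwrzrqwrzuw"

1. n0.idx = 3  [given at root]
2. n1.idx = -6  [S₀.idx - 9]
3. n3.depth = -7  [terminal]
4. n4.lab = true  [terminal]
5. n5.depth = -6  [terminal]
6. n2.key = 16  [(if e.lab then f₁.depth else f₀.depth) + 22]
7. n2.off = "uw"  ["uw"]
8. n2.sig = 15  [f₀.depth + 22]
9. n2.live = 16  [f₀.depth * -2 + 2]
10. n6.idx = 7  [terminal]
11. n8.idx = "rz"  [terminal]
12. n9.idx = "qw"  [terminal]
13. n10.depth = 20  [terminal]
14. n7.key = 20  [f.depth * -1 + 40]
15. n7.off = "qwrz"  [a₁.idx ++ a₀.idx]
16. n7.sig = 21  [21]
17. n7.live = 15  [f.depth - 5]
18. n1.mk = "qwrzuw"  [A₁.off ++ A₀.off]
19. n1.pre = "qwrzr"  [A₁.off ++ "r"]
20. n11.off = true  [terminal]
21. n12.depth = 3  [terminal]
22. n0.mk = "qwrzrqwrzuw"  [S₁.pre ++ S₁.mk]
23. n0.pre = "mm"  ["mm"]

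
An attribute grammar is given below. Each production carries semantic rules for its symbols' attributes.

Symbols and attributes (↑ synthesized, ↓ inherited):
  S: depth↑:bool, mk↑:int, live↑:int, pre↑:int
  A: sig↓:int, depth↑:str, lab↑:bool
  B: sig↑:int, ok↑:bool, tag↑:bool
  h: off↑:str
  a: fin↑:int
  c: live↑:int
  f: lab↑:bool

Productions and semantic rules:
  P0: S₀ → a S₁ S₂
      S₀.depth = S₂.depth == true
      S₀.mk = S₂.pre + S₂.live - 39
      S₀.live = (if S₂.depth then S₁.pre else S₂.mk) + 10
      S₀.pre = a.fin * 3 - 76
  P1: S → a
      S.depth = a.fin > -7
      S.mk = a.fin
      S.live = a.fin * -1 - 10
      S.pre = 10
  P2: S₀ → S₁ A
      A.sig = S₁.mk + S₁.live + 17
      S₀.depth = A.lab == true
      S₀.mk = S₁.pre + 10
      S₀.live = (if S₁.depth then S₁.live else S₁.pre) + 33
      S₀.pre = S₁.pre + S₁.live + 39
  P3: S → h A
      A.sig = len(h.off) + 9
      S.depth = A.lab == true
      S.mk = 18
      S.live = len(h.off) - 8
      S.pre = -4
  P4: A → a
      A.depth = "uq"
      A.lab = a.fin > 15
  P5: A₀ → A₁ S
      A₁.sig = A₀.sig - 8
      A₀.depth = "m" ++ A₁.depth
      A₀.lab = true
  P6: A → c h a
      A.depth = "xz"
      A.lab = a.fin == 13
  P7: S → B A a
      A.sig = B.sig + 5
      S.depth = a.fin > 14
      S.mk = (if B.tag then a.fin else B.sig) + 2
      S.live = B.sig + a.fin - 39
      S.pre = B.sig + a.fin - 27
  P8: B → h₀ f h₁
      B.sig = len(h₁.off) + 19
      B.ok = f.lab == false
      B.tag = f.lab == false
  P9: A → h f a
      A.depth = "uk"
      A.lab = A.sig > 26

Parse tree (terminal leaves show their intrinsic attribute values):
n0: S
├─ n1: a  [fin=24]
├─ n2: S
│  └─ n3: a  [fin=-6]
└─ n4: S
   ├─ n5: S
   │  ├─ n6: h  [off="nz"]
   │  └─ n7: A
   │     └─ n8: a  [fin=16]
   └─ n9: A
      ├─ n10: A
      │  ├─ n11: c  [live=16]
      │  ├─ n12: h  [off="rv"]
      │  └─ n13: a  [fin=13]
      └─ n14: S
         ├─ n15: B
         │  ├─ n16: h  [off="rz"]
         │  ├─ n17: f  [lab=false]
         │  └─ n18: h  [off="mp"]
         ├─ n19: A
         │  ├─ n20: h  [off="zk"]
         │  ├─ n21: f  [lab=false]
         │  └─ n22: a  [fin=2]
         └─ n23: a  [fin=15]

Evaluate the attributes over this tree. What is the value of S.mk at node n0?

17

1. n1.fin = 24  [terminal]
2. n3.fin = -6  [terminal]
3. n2.depth = true  [a.fin > -7]
4. n2.mk = -6  [a.fin]
5. n2.live = -4  [a.fin * -1 - 10]
6. n2.pre = 10  [10]
7. n6.off = "nz"  [terminal]
8. n7.sig = 11  [len(h.off) + 9]
9. n8.fin = 16  [terminal]
10. n7.depth = "uq"  ["uq"]
11. n7.lab = true  [a.fin > 15]
12. n5.depth = true  [A.lab == true]
13. n5.mk = 18  [18]
14. n5.live = -6  [len(h.off) - 8]
15. n5.pre = -4  [-4]
16. n9.sig = 29  [S₁.mk + S₁.live + 17]
17. n10.sig = 21  [A₀.sig - 8]
18. n11.live = 16  [terminal]
19. n12.off = "rv"  [terminal]
20. n13.fin = 13  [terminal]
21. n10.depth = "xz"  ["xz"]
22. n10.lab = true  [a.fin == 13]
23. n16.off = "rz"  [terminal]
24. n17.lab = false  [terminal]
25. n18.off = "mp"  [terminal]
26. n15.sig = 21  [len(h₁.off) + 19]
27. n15.ok = true  [f.lab == false]
28. n15.tag = true  [f.lab == false]
29. n19.sig = 26  [B.sig + 5]
30. n20.off = "zk"  [terminal]
31. n21.lab = false  [terminal]
32. n22.fin = 2  [terminal]
33. n19.depth = "uk"  ["uk"]
34. n19.lab = false  [A.sig > 26]
35. n23.fin = 15  [terminal]
36. n14.depth = true  [a.fin > 14]
37. n14.mk = 17  [(if B.tag then a.fin else B.sig) + 2]
38. n14.live = -3  [B.sig + a.fin - 39]
39. n14.pre = 9  [B.sig + a.fin - 27]
40. n9.depth = "mxz"  ["m" ++ A₁.depth]
41. n9.lab = true  [true]
42. n4.depth = true  [A.lab == true]
43. n4.mk = 6  [S₁.pre + 10]
44. n4.live = 27  [(if S₁.depth then S₁.live else S₁.pre) + 33]
45. n4.pre = 29  [S₁.pre + S₁.live + 39]
46. n0.depth = true  [S₂.depth == true]
47. n0.mk = 17  [S₂.pre + S₂.live - 39]
48. n0.live = 20  [(if S₂.depth then S₁.pre else S₂.mk) + 10]
49. n0.pre = -4  [a.fin * 3 - 76]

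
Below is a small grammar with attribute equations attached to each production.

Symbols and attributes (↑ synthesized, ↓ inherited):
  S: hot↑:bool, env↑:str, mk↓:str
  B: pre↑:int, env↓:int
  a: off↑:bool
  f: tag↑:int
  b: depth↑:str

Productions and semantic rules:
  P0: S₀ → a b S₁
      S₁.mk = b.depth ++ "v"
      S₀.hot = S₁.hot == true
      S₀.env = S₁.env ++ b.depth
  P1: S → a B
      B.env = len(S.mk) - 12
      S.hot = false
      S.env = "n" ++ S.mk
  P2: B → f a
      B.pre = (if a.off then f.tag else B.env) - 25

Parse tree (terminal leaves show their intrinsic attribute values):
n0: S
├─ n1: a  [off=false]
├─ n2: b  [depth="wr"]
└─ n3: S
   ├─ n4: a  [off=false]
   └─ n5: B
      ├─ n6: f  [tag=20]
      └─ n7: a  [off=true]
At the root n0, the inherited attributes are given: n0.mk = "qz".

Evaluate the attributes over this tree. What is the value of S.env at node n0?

"nwrvwr"

1. n0.mk = "qz"  [given at root]
2. n1.off = false  [terminal]
3. n2.depth = "wr"  [terminal]
4. n3.mk = "wrv"  [b.depth ++ "v"]
5. n4.off = false  [terminal]
6. n5.env = -9  [len(S.mk) - 12]
7. n6.tag = 20  [terminal]
8. n7.off = true  [terminal]
9. n5.pre = -5  [(if a.off then f.tag else B.env) - 25]
10. n3.hot = false  [false]
11. n3.env = "nwrv"  ["n" ++ S.mk]
12. n0.hot = false  [S₁.hot == true]
13. n0.env = "nwrvwr"  [S₁.env ++ b.depth]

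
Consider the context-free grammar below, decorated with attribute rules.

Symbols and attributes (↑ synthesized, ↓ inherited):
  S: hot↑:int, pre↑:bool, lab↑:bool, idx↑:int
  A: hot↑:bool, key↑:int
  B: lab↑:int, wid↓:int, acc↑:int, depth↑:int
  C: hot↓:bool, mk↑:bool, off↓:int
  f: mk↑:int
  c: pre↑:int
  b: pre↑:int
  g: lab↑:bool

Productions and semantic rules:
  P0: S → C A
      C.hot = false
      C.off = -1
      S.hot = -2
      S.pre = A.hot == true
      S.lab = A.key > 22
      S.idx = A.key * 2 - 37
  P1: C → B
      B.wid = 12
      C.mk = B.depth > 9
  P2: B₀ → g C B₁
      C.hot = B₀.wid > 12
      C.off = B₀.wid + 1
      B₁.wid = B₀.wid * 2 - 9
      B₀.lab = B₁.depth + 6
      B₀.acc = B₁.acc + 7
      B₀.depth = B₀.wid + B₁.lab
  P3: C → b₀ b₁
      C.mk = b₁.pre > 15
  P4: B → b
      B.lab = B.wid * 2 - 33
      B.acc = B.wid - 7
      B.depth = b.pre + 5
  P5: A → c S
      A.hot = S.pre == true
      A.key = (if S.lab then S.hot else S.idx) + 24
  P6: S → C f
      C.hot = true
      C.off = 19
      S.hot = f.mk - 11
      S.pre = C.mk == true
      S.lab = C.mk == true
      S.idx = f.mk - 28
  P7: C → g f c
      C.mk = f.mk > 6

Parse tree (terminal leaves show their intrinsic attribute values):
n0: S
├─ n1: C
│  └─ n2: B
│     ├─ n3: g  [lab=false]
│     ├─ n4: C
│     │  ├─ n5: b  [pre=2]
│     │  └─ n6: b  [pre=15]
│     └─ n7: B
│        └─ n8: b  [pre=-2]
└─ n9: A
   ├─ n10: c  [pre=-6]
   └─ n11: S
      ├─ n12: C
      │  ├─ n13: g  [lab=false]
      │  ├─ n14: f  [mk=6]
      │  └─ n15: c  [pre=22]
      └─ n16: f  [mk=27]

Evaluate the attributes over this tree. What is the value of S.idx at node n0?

9

1. n1.hot = false  [false]
2. n1.off = -1  [-1]
3. n2.wid = 12  [12]
4. n3.lab = false  [terminal]
5. n4.hot = false  [B₀.wid > 12]
6. n4.off = 13  [B₀.wid + 1]
7. n5.pre = 2  [terminal]
8. n6.pre = 15  [terminal]
9. n4.mk = false  [b₁.pre > 15]
10. n7.wid = 15  [B₀.wid * 2 - 9]
11. n8.pre = -2  [terminal]
12. n7.lab = -3  [B.wid * 2 - 33]
13. n7.acc = 8  [B.wid - 7]
14. n7.depth = 3  [b.pre + 5]
15. n2.lab = 9  [B₁.depth + 6]
16. n2.acc = 15  [B₁.acc + 7]
17. n2.depth = 9  [B₀.wid + B₁.lab]
18. n1.mk = false  [B.depth > 9]
19. n10.pre = -6  [terminal]
20. n12.hot = true  [true]
21. n12.off = 19  [19]
22. n13.lab = false  [terminal]
23. n14.mk = 6  [terminal]
24. n15.pre = 22  [terminal]
25. n12.mk = false  [f.mk > 6]
26. n16.mk = 27  [terminal]
27. n11.hot = 16  [f.mk - 11]
28. n11.pre = false  [C.mk == true]
29. n11.lab = false  [C.mk == true]
30. n11.idx = -1  [f.mk - 28]
31. n9.hot = false  [S.pre == true]
32. n9.key = 23  [(if S.lab then S.hot else S.idx) + 24]
33. n0.hot = -2  [-2]
34. n0.pre = false  [A.hot == true]
35. n0.lab = true  [A.key > 22]
36. n0.idx = 9  [A.key * 2 - 37]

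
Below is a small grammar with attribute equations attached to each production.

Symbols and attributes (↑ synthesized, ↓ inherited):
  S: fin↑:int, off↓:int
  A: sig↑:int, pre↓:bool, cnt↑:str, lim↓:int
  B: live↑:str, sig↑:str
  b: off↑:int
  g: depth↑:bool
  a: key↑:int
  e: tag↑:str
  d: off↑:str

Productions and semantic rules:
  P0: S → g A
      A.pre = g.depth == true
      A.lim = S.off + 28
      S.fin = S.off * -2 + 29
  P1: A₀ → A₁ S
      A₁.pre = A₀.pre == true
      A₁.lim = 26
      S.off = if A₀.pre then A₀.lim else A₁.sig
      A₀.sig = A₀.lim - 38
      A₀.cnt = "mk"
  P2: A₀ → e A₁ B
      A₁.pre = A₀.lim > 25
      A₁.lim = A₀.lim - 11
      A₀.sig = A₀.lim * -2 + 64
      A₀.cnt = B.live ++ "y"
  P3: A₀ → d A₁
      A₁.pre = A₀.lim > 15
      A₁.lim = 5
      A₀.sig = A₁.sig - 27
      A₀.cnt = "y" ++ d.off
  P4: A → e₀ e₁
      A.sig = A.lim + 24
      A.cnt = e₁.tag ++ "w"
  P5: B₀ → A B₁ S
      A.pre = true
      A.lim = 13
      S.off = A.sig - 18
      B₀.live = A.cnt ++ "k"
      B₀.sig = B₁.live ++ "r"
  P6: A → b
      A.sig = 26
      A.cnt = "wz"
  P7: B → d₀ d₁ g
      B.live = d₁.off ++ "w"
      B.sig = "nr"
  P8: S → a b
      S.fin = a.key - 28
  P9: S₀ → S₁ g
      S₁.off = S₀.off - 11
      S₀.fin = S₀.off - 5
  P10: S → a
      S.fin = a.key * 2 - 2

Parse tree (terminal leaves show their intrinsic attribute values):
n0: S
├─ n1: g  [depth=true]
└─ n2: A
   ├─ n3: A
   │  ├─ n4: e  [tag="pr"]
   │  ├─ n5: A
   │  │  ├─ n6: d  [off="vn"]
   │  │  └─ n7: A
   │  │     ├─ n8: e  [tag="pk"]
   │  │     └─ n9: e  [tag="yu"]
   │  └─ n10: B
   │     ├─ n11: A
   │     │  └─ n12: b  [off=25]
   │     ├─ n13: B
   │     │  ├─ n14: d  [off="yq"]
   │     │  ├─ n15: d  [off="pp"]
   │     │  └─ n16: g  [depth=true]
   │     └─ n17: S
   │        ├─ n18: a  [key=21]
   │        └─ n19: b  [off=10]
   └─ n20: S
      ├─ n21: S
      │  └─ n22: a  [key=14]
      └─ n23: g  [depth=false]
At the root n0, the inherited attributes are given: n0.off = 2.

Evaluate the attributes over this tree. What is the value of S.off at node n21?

19

1. n0.off = 2  [given at root]
2. n1.depth = true  [terminal]
3. n2.pre = true  [g.depth == true]
4. n2.lim = 30  [S.off + 28]
5. n3.pre = true  [A₀.pre == true]
6. n3.lim = 26  [26]
7. n4.tag = "pr"  [terminal]
8. n5.pre = true  [A₀.lim > 25]
9. n5.lim = 15  [A₀.lim - 11]
10. n6.off = "vn"  [terminal]
11. n7.pre = false  [A₀.lim > 15]
12. n7.lim = 5  [5]
13. n8.tag = "pk"  [terminal]
14. n9.tag = "yu"  [terminal]
15. n7.sig = 29  [A.lim + 24]
16. n7.cnt = "yuw"  [e₁.tag ++ "w"]
17. n5.sig = 2  [A₁.sig - 27]
18. n5.cnt = "yvn"  ["y" ++ d.off]
19. n11.pre = true  [true]
20. n11.lim = 13  [13]
21. n12.off = 25  [terminal]
22. n11.sig = 26  [26]
23. n11.cnt = "wz"  ["wz"]
24. n14.off = "yq"  [terminal]
25. n15.off = "pp"  [terminal]
26. n16.depth = true  [terminal]
27. n13.live = "ppw"  [d₁.off ++ "w"]
28. n13.sig = "nr"  ["nr"]
29. n17.off = 8  [A.sig - 18]
30. n18.key = 21  [terminal]
31. n19.off = 10  [terminal]
32. n17.fin = -7  [a.key - 28]
33. n10.live = "wzk"  [A.cnt ++ "k"]
34. n10.sig = "ppwr"  [B₁.live ++ "r"]
35. n3.sig = 12  [A₀.lim * -2 + 64]
36. n3.cnt = "wzky"  [B.live ++ "y"]
37. n20.off = 30  [if A₀.pre then A₀.lim else A₁.sig]
38. n21.off = 19  [S₀.off - 11]
39. n22.key = 14  [terminal]
40. n21.fin = 26  [a.key * 2 - 2]
41. n23.depth = false  [terminal]
42. n20.fin = 25  [S₀.off - 5]
43. n2.sig = -8  [A₀.lim - 38]
44. n2.cnt = "mk"  ["mk"]
45. n0.fin = 25  [S.off * -2 + 29]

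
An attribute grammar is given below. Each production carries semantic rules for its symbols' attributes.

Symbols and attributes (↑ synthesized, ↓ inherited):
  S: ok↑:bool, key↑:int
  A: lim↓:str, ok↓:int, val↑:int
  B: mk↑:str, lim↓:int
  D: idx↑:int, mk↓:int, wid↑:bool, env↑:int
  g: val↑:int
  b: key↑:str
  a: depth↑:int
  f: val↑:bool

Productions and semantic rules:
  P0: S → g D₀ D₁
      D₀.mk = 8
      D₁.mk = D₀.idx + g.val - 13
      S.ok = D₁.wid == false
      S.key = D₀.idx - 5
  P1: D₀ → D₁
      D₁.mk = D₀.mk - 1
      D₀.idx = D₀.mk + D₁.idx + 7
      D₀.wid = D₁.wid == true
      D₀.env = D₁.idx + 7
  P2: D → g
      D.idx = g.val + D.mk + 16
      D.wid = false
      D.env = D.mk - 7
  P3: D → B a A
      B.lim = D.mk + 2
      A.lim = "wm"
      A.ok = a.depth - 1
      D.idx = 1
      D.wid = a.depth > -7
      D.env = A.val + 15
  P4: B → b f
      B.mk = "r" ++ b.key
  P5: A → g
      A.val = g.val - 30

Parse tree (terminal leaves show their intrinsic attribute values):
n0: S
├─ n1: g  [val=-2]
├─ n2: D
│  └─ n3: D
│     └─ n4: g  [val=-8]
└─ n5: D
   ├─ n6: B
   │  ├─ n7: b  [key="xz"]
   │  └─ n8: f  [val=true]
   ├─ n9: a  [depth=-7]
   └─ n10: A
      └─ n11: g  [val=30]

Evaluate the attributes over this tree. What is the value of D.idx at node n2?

30

1. n1.val = -2  [terminal]
2. n2.mk = 8  [8]
3. n3.mk = 7  [D₀.mk - 1]
4. n4.val = -8  [terminal]
5. n3.idx = 15  [g.val + D.mk + 16]
6. n3.wid = false  [false]
7. n3.env = 0  [D.mk - 7]
8. n2.idx = 30  [D₀.mk + D₁.idx + 7]
9. n2.wid = false  [D₁.wid == true]
10. n2.env = 22  [D₁.idx + 7]
11. n5.mk = 15  [D₀.idx + g.val - 13]
12. n6.lim = 17  [D.mk + 2]
13. n7.key = "xz"  [terminal]
14. n8.val = true  [terminal]
15. n6.mk = "rxz"  ["r" ++ b.key]
16. n9.depth = -7  [terminal]
17. n10.lim = "wm"  ["wm"]
18. n10.ok = -8  [a.depth - 1]
19. n11.val = 30  [terminal]
20. n10.val = 0  [g.val - 30]
21. n5.idx = 1  [1]
22. n5.wid = false  [a.depth > -7]
23. n5.env = 15  [A.val + 15]
24. n0.ok = true  [D₁.wid == false]
25. n0.key = 25  [D₀.idx - 5]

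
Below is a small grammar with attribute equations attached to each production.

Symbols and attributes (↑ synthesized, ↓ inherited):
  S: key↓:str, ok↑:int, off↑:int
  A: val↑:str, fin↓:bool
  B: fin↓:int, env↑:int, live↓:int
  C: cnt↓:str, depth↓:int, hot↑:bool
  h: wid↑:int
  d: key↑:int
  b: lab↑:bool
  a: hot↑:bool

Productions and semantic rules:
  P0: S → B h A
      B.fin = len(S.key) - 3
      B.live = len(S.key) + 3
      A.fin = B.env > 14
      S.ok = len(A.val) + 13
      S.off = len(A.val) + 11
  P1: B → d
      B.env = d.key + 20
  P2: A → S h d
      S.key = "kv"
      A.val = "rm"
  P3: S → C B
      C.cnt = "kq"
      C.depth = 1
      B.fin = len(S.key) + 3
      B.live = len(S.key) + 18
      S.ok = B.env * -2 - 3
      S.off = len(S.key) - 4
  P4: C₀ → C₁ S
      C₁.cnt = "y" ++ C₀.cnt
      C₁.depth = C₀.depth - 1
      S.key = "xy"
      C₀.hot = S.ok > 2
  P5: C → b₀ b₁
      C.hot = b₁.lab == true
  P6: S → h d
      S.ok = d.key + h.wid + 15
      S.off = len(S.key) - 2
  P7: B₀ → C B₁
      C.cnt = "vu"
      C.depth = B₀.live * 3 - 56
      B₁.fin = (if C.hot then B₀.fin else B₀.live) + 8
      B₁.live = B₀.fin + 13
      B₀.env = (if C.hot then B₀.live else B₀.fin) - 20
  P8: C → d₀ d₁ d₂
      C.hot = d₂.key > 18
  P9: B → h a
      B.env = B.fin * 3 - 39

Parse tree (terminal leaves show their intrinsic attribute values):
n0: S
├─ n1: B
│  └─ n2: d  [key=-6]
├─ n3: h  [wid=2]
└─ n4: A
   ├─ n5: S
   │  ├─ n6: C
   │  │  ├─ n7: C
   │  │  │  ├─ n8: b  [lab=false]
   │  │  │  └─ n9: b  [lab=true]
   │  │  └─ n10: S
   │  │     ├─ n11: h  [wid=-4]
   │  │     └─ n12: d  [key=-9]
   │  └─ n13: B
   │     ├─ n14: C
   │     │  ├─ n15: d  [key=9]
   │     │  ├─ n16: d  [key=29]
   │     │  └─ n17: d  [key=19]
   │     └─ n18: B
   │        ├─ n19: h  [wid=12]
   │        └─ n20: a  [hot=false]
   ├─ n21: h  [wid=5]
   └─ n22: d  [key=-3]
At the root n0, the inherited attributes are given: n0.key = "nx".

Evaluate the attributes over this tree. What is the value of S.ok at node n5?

-3

1. n0.key = "nx"  [given at root]
2. n1.fin = -1  [len(S.key) - 3]
3. n1.live = 5  [len(S.key) + 3]
4. n2.key = -6  [terminal]
5. n1.env = 14  [d.key + 20]
6. n3.wid = 2  [terminal]
7. n4.fin = false  [B.env > 14]
8. n5.key = "kv"  ["kv"]
9. n6.cnt = "kq"  ["kq"]
10. n6.depth = 1  [1]
11. n7.cnt = "ykq"  ["y" ++ C₀.cnt]
12. n7.depth = 0  [C₀.depth - 1]
13. n8.lab = false  [terminal]
14. n9.lab = true  [terminal]
15. n7.hot = true  [b₁.lab == true]
16. n10.key = "xy"  ["xy"]
17. n11.wid = -4  [terminal]
18. n12.key = -9  [terminal]
19. n10.ok = 2  [d.key + h.wid + 15]
20. n10.off = 0  [len(S.key) - 2]
21. n6.hot = false  [S.ok > 2]
22. n13.fin = 5  [len(S.key) + 3]
23. n13.live = 20  [len(S.key) + 18]
24. n14.cnt = "vu"  ["vu"]
25. n14.depth = 4  [B₀.live * 3 - 56]
26. n15.key = 9  [terminal]
27. n16.key = 29  [terminal]
28. n17.key = 19  [terminal]
29. n14.hot = true  [d₂.key > 18]
30. n18.fin = 13  [(if C.hot then B₀.fin else B₀.live) + 8]
31. n18.live = 18  [B₀.fin + 13]
32. n19.wid = 12  [terminal]
33. n20.hot = false  [terminal]
34. n18.env = 0  [B.fin * 3 - 39]
35. n13.env = 0  [(if C.hot then B₀.live else B₀.fin) - 20]
36. n5.ok = -3  [B.env * -2 - 3]
37. n5.off = -2  [len(S.key) - 4]
38. n21.wid = 5  [terminal]
39. n22.key = -3  [terminal]
40. n4.val = "rm"  ["rm"]
41. n0.ok = 15  [len(A.val) + 13]
42. n0.off = 13  [len(A.val) + 11]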